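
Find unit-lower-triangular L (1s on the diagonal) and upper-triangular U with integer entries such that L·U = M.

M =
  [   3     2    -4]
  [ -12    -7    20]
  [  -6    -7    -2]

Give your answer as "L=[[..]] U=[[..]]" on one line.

L=[[1,0,0],[-4,1,0],[-2,-3,1]] U=[[3,2,-4],[0,1,4],[0,0,2]]

  R1 -= -4·R0 → [0,1,4]
  R2 -= -2·R0 → [0,-3,-10]
  R2 -= -3·R1 → [0,0,2]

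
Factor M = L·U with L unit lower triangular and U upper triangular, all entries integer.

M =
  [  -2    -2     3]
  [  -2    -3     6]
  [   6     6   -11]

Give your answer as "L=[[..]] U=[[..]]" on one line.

L=[[1,0,0],[1,1,0],[-3,0,1]] U=[[-2,-2,3],[0,-1,3],[0,0,-2]]

  row1 -= 1·row0 → [0,-1,3]
  row2 -= -3·row0 → [0,0,-2]
  row2 -= 0·row1 → [0,0,-2]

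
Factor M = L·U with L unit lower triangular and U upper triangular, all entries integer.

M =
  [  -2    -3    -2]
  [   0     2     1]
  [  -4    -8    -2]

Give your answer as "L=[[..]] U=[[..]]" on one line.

  R1 -= 0·R0 → [0,2,1]
  R2 -= 2·R0 → [0,-2,2]
  R2 -= -1·R1 → [0,0,3]

L=[[1,0,0],[0,1,0],[2,-1,1]] U=[[-2,-3,-2],[0,2,1],[0,0,3]]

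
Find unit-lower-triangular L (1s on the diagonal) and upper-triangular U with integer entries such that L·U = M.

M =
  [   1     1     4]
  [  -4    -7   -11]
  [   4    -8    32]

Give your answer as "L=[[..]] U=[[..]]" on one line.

L=[[1,0,0],[-4,1,0],[4,4,1]] U=[[1,1,4],[0,-3,5],[0,0,-4]]

  r1 -= -4·r0 → [0,-3,5]
  r2 -= 4·r0 → [0,-12,16]
  r2 -= 4·r1 → [0,0,-4]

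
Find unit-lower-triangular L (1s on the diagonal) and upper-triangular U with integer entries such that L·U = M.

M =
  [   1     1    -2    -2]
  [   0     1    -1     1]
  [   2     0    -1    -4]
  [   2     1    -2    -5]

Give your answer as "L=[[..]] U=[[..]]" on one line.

  r1 -= 0·r0 → [0,1,-1,1]
  r2 -= 2·r0 → [0,-2,3,0]
  r3 -= 2·r0 → [0,-1,2,-1]
  r2 -= -2·r1 → [0,0,1,2]
  r3 -= -1·r1 → [0,0,1,0]
  r3 -= 1·r2 → [0,0,0,-2]

L=[[1,0,0,0],[0,1,0,0],[2,-2,1,0],[2,-1,1,1]] U=[[1,1,-2,-2],[0,1,-1,1],[0,0,1,2],[0,0,0,-2]]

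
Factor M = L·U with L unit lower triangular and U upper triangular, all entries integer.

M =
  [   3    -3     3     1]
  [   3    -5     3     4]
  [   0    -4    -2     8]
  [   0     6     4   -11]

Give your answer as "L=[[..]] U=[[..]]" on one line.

L=[[1,0,0,0],[1,1,0,0],[0,2,1,0],[0,-3,-2,1]] U=[[3,-3,3,1],[0,-2,0,3],[0,0,-2,2],[0,0,0,2]]

  row1 -= 1·row0 → [0,-2,0,3]
  row2 -= 0·row0 → [0,-4,-2,8]
  row3 -= 0·row0 → [0,6,4,-11]
  row2 -= 2·row1 → [0,0,-2,2]
  row3 -= -3·row1 → [0,0,4,-2]
  row3 -= -2·row2 → [0,0,0,2]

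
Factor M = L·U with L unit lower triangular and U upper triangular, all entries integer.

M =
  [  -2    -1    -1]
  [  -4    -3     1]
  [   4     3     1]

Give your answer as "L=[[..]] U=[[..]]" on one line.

L=[[1,0,0],[2,1,0],[-2,-1,1]] U=[[-2,-1,-1],[0,-1,3],[0,0,2]]

  row1 -= 2·row0 → [0,-1,3]
  row2 -= -2·row0 → [0,1,-1]
  row2 -= -1·row1 → [0,0,2]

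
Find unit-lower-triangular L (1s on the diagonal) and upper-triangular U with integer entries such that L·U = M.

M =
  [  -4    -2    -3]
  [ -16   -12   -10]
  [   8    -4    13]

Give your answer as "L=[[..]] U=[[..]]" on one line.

L=[[1,0,0],[4,1,0],[-2,2,1]] U=[[-4,-2,-3],[0,-4,2],[0,0,3]]

  row1 -= 4·row0 → [0,-4,2]
  row2 -= -2·row0 → [0,-8,7]
  row2 -= 2·row1 → [0,0,3]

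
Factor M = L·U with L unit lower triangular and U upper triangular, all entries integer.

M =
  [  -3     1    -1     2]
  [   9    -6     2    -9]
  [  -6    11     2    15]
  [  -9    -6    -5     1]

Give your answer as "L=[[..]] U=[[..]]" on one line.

  row1 -= -3·row0 → [0,-3,-1,-3]
  row2 -= 2·row0 → [0,9,4,11]
  row3 -= 3·row0 → [0,-9,-2,-5]
  row2 -= -3·row1 → [0,0,1,2]
  row3 -= 3·row1 → [0,0,1,4]
  row3 -= 1·row2 → [0,0,0,2]

L=[[1,0,0,0],[-3,1,0,0],[2,-3,1,0],[3,3,1,1]] U=[[-3,1,-1,2],[0,-3,-1,-3],[0,0,1,2],[0,0,0,2]]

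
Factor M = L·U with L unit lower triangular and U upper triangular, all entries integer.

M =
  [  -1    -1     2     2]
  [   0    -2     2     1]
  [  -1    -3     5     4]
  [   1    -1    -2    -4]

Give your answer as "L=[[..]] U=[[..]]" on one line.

L=[[1,0,0,0],[0,1,0,0],[1,1,1,0],[-1,1,-2,1]] U=[[-1,-1,2,2],[0,-2,2,1],[0,0,1,1],[0,0,0,-1]]

  r1 -= 0·r0 → [0,-2,2,1]
  r2 -= 1·r0 → [0,-2,3,2]
  r3 -= -1·r0 → [0,-2,0,-2]
  r2 -= 1·r1 → [0,0,1,1]
  r3 -= 1·r1 → [0,0,-2,-3]
  r3 -= -2·r2 → [0,0,0,-1]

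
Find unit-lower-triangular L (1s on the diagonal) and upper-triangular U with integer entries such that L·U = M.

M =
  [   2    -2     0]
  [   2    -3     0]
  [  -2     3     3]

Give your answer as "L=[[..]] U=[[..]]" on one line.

L=[[1,0,0],[1,1,0],[-1,-1,1]] U=[[2,-2,0],[0,-1,0],[0,0,3]]

  R1 -= 1·R0 → [0,-1,0]
  R2 -= -1·R0 → [0,1,3]
  R2 -= -1·R1 → [0,0,3]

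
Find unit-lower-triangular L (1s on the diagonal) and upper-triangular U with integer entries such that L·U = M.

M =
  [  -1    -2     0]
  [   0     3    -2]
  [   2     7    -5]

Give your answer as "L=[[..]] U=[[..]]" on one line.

L=[[1,0,0],[0,1,0],[-2,1,1]] U=[[-1,-2,0],[0,3,-2],[0,0,-3]]

  R1 -= 0·R0 → [0,3,-2]
  R2 -= -2·R0 → [0,3,-5]
  R2 -= 1·R1 → [0,0,-3]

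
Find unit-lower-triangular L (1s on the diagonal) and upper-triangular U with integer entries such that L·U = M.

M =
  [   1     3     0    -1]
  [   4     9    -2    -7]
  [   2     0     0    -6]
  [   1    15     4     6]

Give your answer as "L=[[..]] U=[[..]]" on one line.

L=[[1,0,0,0],[4,1,0,0],[2,2,1,0],[1,-4,-1,1]] U=[[1,3,0,-1],[0,-3,-2,-3],[0,0,4,2],[0,0,0,-3]]

  row1 -= 4·row0 → [0,-3,-2,-3]
  row2 -= 2·row0 → [0,-6,0,-4]
  row3 -= 1·row0 → [0,12,4,7]
  row2 -= 2·row1 → [0,0,4,2]
  row3 -= -4·row1 → [0,0,-4,-5]
  row3 -= -1·row2 → [0,0,0,-3]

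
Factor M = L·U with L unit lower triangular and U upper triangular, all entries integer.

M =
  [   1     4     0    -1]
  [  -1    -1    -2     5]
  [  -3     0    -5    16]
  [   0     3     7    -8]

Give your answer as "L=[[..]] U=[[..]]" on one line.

L=[[1,0,0,0],[-1,1,0,0],[-3,4,1,0],[0,1,3,1]] U=[[1,4,0,-1],[0,3,-2,4],[0,0,3,-3],[0,0,0,-3]]

  row1 -= -1·row0 → [0,3,-2,4]
  row2 -= -3·row0 → [0,12,-5,13]
  row3 -= 0·row0 → [0,3,7,-8]
  row2 -= 4·row1 → [0,0,3,-3]
  row3 -= 1·row1 → [0,0,9,-12]
  row3 -= 3·row2 → [0,0,0,-3]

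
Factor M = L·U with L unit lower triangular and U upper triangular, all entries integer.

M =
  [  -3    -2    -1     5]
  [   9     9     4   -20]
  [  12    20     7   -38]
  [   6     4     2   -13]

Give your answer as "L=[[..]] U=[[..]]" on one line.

  R1 -= -3·R0 → [0,3,1,-5]
  R2 -= -4·R0 → [0,12,3,-18]
  R3 -= -2·R0 → [0,0,0,-3]
  R2 -= 4·R1 → [0,0,-1,2]
  R3 -= 0·R1 → [0,0,0,-3]
  R3 -= 0·R2 → [0,0,0,-3]

L=[[1,0,0,0],[-3,1,0,0],[-4,4,1,0],[-2,0,0,1]] U=[[-3,-2,-1,5],[0,3,1,-5],[0,0,-1,2],[0,0,0,-3]]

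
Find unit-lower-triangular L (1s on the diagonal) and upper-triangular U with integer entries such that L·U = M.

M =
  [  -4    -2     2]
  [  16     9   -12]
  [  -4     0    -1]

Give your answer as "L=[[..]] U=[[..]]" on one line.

L=[[1,0,0],[-4,1,0],[1,2,1]] U=[[-4,-2,2],[0,1,-4],[0,0,5]]

  r1 -= -4·r0 → [0,1,-4]
  r2 -= 1·r0 → [0,2,-3]
  r2 -= 2·r1 → [0,0,5]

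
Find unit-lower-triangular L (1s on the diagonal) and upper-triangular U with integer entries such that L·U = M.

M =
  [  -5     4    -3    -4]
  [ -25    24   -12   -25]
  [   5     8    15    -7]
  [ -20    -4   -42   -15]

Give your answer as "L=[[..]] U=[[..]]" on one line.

  row1 -= 5·row0 → [0,4,3,-5]
  row2 -= -1·row0 → [0,12,12,-11]
  row3 -= 4·row0 → [0,-20,-30,1]
  row2 -= 3·row1 → [0,0,3,4]
  row3 -= -5·row1 → [0,0,-15,-24]
  row3 -= -5·row2 → [0,0,0,-4]

L=[[1,0,0,0],[5,1,0,0],[-1,3,1,0],[4,-5,-5,1]] U=[[-5,4,-3,-4],[0,4,3,-5],[0,0,3,4],[0,0,0,-4]]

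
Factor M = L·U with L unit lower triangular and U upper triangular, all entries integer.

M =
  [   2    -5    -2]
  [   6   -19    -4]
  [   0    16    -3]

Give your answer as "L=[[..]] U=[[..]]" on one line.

  R1 -= 3·R0 → [0,-4,2]
  R2 -= 0·R0 → [0,16,-3]
  R2 -= -4·R1 → [0,0,5]

L=[[1,0,0],[3,1,0],[0,-4,1]] U=[[2,-5,-2],[0,-4,2],[0,0,5]]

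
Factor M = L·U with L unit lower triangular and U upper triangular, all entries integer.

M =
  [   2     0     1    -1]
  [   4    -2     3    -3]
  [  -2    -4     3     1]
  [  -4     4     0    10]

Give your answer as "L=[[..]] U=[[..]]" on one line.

  r1 -= 2·r0 → [0,-2,1,-1]
  r2 -= -1·r0 → [0,-4,4,0]
  r3 -= -2·r0 → [0,4,2,8]
  r2 -= 2·r1 → [0,0,2,2]
  r3 -= -2·r1 → [0,0,4,6]
  r3 -= 2·r2 → [0,0,0,2]

L=[[1,0,0,0],[2,1,0,0],[-1,2,1,0],[-2,-2,2,1]] U=[[2,0,1,-1],[0,-2,1,-1],[0,0,2,2],[0,0,0,2]]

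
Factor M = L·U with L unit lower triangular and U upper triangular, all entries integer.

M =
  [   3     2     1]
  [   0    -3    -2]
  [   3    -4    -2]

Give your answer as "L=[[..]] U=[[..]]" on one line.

  R1 -= 0·R0 → [0,-3,-2]
  R2 -= 1·R0 → [0,-6,-3]
  R2 -= 2·R1 → [0,0,1]

L=[[1,0,0],[0,1,0],[1,2,1]] U=[[3,2,1],[0,-3,-2],[0,0,1]]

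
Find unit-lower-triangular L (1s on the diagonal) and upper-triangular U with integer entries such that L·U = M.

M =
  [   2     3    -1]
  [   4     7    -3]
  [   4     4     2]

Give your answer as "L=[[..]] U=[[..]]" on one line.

L=[[1,0,0],[2,1,0],[2,-2,1]] U=[[2,3,-1],[0,1,-1],[0,0,2]]

  R1 -= 2·R0 → [0,1,-1]
  R2 -= 2·R0 → [0,-2,4]
  R2 -= -2·R1 → [0,0,2]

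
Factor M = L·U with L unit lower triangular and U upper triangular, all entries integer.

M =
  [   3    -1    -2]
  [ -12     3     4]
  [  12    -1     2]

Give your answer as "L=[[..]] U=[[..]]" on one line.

L=[[1,0,0],[-4,1,0],[4,-3,1]] U=[[3,-1,-2],[0,-1,-4],[0,0,-2]]

  row1 -= -4·row0 → [0,-1,-4]
  row2 -= 4·row0 → [0,3,10]
  row2 -= -3·row1 → [0,0,-2]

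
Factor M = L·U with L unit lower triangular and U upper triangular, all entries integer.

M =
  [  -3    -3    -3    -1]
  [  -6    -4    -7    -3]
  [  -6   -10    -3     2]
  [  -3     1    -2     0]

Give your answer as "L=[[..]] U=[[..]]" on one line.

L=[[1,0,0,0],[2,1,0,0],[2,-2,1,0],[1,2,3,1]] U=[[-3,-3,-3,-1],[0,2,-1,-1],[0,0,1,2],[0,0,0,-3]]

  r1 -= 2·r0 → [0,2,-1,-1]
  r2 -= 2·r0 → [0,-4,3,4]
  r3 -= 1·r0 → [0,4,1,1]
  r2 -= -2·r1 → [0,0,1,2]
  r3 -= 2·r1 → [0,0,3,3]
  r3 -= 3·r2 → [0,0,0,-3]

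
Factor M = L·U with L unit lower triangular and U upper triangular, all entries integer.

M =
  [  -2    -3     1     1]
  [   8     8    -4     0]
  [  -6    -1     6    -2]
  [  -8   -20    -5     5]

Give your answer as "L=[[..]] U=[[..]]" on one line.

L=[[1,0,0,0],[-4,1,0,0],[3,-2,1,0],[4,2,-3,1]] U=[[-2,-3,1,1],[0,-4,0,4],[0,0,3,3],[0,0,0,2]]

  R1 -= -4·R0 → [0,-4,0,4]
  R2 -= 3·R0 → [0,8,3,-5]
  R3 -= 4·R0 → [0,-8,-9,1]
  R2 -= -2·R1 → [0,0,3,3]
  R3 -= 2·R1 → [0,0,-9,-7]
  R3 -= -3·R2 → [0,0,0,2]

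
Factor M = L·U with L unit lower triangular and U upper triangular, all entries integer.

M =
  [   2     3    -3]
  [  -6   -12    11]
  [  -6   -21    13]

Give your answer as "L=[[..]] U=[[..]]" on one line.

  R1 -= -3·R0 → [0,-3,2]
  R2 -= -3·R0 → [0,-12,4]
  R2 -= 4·R1 → [0,0,-4]

L=[[1,0,0],[-3,1,0],[-3,4,1]] U=[[2,3,-3],[0,-3,2],[0,0,-4]]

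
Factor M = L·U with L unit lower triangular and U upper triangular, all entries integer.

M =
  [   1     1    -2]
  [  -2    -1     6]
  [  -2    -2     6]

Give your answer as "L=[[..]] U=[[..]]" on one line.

  r1 -= -2·r0 → [0,1,2]
  r2 -= -2·r0 → [0,0,2]
  r2 -= 0·r1 → [0,0,2]

L=[[1,0,0],[-2,1,0],[-2,0,1]] U=[[1,1,-2],[0,1,2],[0,0,2]]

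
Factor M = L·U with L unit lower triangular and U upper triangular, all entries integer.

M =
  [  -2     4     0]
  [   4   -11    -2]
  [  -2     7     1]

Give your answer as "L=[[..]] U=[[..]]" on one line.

L=[[1,0,0],[-2,1,0],[1,-1,1]] U=[[-2,4,0],[0,-3,-2],[0,0,-1]]

  r1 -= -2·r0 → [0,-3,-2]
  r2 -= 1·r0 → [0,3,1]
  r2 -= -1·r1 → [0,0,-1]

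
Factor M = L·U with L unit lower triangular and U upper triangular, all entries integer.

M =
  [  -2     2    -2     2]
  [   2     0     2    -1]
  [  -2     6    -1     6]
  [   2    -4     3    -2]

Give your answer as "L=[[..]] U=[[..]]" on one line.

  row1 -= -1·row0 → [0,2,0,1]
  row2 -= 1·row0 → [0,4,1,4]
  row3 -= -1·row0 → [0,-2,1,0]
  row2 -= 2·row1 → [0,0,1,2]
  row3 -= -1·row1 → [0,0,1,1]
  row3 -= 1·row2 → [0,0,0,-1]

L=[[1,0,0,0],[-1,1,0,0],[1,2,1,0],[-1,-1,1,1]] U=[[-2,2,-2,2],[0,2,0,1],[0,0,1,2],[0,0,0,-1]]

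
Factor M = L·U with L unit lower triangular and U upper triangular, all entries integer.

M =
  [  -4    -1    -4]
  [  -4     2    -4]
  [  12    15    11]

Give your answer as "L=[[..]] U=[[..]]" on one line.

L=[[1,0,0],[1,1,0],[-3,4,1]] U=[[-4,-1,-4],[0,3,0],[0,0,-1]]

  R1 -= 1·R0 → [0,3,0]
  R2 -= -3·R0 → [0,12,-1]
  R2 -= 4·R1 → [0,0,-1]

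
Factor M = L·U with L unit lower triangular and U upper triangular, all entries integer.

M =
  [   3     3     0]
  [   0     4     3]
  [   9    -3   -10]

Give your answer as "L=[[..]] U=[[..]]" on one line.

L=[[1,0,0],[0,1,0],[3,-3,1]] U=[[3,3,0],[0,4,3],[0,0,-1]]

  r1 -= 0·r0 → [0,4,3]
  r2 -= 3·r0 → [0,-12,-10]
  r2 -= -3·r1 → [0,0,-1]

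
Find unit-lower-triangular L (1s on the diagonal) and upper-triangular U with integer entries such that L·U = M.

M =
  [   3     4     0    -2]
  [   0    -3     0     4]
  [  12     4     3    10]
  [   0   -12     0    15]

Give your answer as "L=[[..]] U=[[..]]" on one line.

  r1 -= 0·r0 → [0,-3,0,4]
  r2 -= 4·r0 → [0,-12,3,18]
  r3 -= 0·r0 → [0,-12,0,15]
  r2 -= 4·r1 → [0,0,3,2]
  r3 -= 4·r1 → [0,0,0,-1]
  r3 -= 0·r2 → [0,0,0,-1]

L=[[1,0,0,0],[0,1,0,0],[4,4,1,0],[0,4,0,1]] U=[[3,4,0,-2],[0,-3,0,4],[0,0,3,2],[0,0,0,-1]]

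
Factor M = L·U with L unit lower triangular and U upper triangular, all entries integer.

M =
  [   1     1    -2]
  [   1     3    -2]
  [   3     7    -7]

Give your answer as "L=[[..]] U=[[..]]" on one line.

L=[[1,0,0],[1,1,0],[3,2,1]] U=[[1,1,-2],[0,2,0],[0,0,-1]]

  row1 -= 1·row0 → [0,2,0]
  row2 -= 3·row0 → [0,4,-1]
  row2 -= 2·row1 → [0,0,-1]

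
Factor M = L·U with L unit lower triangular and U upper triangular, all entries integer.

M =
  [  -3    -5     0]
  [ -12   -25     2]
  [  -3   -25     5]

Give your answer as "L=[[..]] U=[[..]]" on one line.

  r1 -= 4·r0 → [0,-5,2]
  r2 -= 1·r0 → [0,-20,5]
  r2 -= 4·r1 → [0,0,-3]

L=[[1,0,0],[4,1,0],[1,4,1]] U=[[-3,-5,0],[0,-5,2],[0,0,-3]]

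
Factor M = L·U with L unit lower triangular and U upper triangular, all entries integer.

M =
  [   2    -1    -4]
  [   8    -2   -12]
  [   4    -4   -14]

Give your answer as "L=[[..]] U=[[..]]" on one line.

L=[[1,0,0],[4,1,0],[2,-1,1]] U=[[2,-1,-4],[0,2,4],[0,0,-2]]

  row1 -= 4·row0 → [0,2,4]
  row2 -= 2·row0 → [0,-2,-6]
  row2 -= -1·row1 → [0,0,-2]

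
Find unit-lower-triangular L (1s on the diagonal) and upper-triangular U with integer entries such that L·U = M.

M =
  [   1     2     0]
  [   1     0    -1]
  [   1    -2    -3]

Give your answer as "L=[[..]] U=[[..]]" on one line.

L=[[1,0,0],[1,1,0],[1,2,1]] U=[[1,2,0],[0,-2,-1],[0,0,-1]]

  R1 -= 1·R0 → [0,-2,-1]
  R2 -= 1·R0 → [0,-4,-3]
  R2 -= 2·R1 → [0,0,-1]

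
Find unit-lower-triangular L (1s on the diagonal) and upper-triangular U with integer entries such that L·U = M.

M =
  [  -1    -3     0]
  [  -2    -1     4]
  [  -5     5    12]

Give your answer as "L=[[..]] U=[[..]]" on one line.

L=[[1,0,0],[2,1,0],[5,4,1]] U=[[-1,-3,0],[0,5,4],[0,0,-4]]

  row1 -= 2·row0 → [0,5,4]
  row2 -= 5·row0 → [0,20,12]
  row2 -= 4·row1 → [0,0,-4]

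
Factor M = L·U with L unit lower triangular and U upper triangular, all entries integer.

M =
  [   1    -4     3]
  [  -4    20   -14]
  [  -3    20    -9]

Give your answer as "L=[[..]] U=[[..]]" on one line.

L=[[1,0,0],[-4,1,0],[-3,2,1]] U=[[1,-4,3],[0,4,-2],[0,0,4]]

  row1 -= -4·row0 → [0,4,-2]
  row2 -= -3·row0 → [0,8,0]
  row2 -= 2·row1 → [0,0,4]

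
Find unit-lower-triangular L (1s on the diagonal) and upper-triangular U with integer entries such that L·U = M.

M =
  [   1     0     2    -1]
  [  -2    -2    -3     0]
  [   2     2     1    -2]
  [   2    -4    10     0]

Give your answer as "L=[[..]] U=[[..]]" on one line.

  row1 -= -2·row0 → [0,-2,1,-2]
  row2 -= 2·row0 → [0,2,-3,0]
  row3 -= 2·row0 → [0,-4,6,2]
  row2 -= -1·row1 → [0,0,-2,-2]
  row3 -= 2·row1 → [0,0,4,6]
  row3 -= -2·row2 → [0,0,0,2]

L=[[1,0,0,0],[-2,1,0,0],[2,-1,1,0],[2,2,-2,1]] U=[[1,0,2,-1],[0,-2,1,-2],[0,0,-2,-2],[0,0,0,2]]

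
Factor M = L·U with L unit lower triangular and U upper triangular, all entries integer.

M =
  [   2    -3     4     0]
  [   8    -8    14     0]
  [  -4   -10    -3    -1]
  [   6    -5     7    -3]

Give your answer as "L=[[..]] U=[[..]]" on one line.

L=[[1,0,0,0],[4,1,0,0],[-2,-4,1,0],[3,1,1,1]] U=[[2,-3,4,0],[0,4,-2,0],[0,0,-3,-1],[0,0,0,-2]]

  row1 -= 4·row0 → [0,4,-2,0]
  row2 -= -2·row0 → [0,-16,5,-1]
  row3 -= 3·row0 → [0,4,-5,-3]
  row2 -= -4·row1 → [0,0,-3,-1]
  row3 -= 1·row1 → [0,0,-3,-3]
  row3 -= 1·row2 → [0,0,0,-2]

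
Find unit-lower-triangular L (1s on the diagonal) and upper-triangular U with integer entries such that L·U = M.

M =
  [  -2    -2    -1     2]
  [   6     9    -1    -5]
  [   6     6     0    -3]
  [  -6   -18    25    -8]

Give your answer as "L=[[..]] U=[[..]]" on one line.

  r1 -= -3·r0 → [0,3,-4,1]
  r2 -= -3·r0 → [0,0,-3,3]
  r3 -= 3·r0 → [0,-12,28,-14]
  r2 -= 0·r1 → [0,0,-3,3]
  r3 -= -4·r1 → [0,0,12,-10]
  r3 -= -4·r2 → [0,0,0,2]

L=[[1,0,0,0],[-3,1,0,0],[-3,0,1,0],[3,-4,-4,1]] U=[[-2,-2,-1,2],[0,3,-4,1],[0,0,-3,3],[0,0,0,2]]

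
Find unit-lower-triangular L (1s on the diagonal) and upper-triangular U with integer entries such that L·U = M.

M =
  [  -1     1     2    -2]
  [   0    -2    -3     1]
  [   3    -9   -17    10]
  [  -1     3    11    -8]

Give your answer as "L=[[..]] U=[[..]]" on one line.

  row1 -= 0·row0 → [0,-2,-3,1]
  row2 -= -3·row0 → [0,-6,-11,4]
  row3 -= 1·row0 → [0,2,9,-6]
  row2 -= 3·row1 → [0,0,-2,1]
  row3 -= -1·row1 → [0,0,6,-5]
  row3 -= -3·row2 → [0,0,0,-2]

L=[[1,0,0,0],[0,1,0,0],[-3,3,1,0],[1,-1,-3,1]] U=[[-1,1,2,-2],[0,-2,-3,1],[0,0,-2,1],[0,0,0,-2]]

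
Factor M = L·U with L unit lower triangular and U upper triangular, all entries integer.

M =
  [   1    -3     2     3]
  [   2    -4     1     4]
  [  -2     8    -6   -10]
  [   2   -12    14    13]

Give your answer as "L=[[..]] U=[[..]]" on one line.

  R1 -= 2·R0 → [0,2,-3,-2]
  R2 -= -2·R0 → [0,2,-2,-4]
  R3 -= 2·R0 → [0,-6,10,7]
  R2 -= 1·R1 → [0,0,1,-2]
  R3 -= -3·R1 → [0,0,1,1]
  R3 -= 1·R2 → [0,0,0,3]

L=[[1,0,0,0],[2,1,0,0],[-2,1,1,0],[2,-3,1,1]] U=[[1,-3,2,3],[0,2,-3,-2],[0,0,1,-2],[0,0,0,3]]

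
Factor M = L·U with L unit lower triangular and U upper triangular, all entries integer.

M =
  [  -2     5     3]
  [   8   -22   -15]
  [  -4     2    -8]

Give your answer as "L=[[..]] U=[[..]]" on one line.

L=[[1,0,0],[-4,1,0],[2,4,1]] U=[[-2,5,3],[0,-2,-3],[0,0,-2]]

  R1 -= -4·R0 → [0,-2,-3]
  R2 -= 2·R0 → [0,-8,-14]
  R2 -= 4·R1 → [0,0,-2]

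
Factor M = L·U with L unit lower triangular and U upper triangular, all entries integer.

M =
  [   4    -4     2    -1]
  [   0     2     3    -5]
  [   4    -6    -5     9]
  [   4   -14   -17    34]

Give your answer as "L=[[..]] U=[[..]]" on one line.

  R1 -= 0·R0 → [0,2,3,-5]
  R2 -= 1·R0 → [0,-2,-7,10]
  R3 -= 1·R0 → [0,-10,-19,35]
  R2 -= -1·R1 → [0,0,-4,5]
  R3 -= -5·R1 → [0,0,-4,10]
  R3 -= 1·R2 → [0,0,0,5]

L=[[1,0,0,0],[0,1,0,0],[1,-1,1,0],[1,-5,1,1]] U=[[4,-4,2,-1],[0,2,3,-5],[0,0,-4,5],[0,0,0,5]]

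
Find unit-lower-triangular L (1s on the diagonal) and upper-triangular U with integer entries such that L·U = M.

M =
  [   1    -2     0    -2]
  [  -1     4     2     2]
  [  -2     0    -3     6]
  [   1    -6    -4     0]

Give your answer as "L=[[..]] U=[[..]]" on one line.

  R1 -= -1·R0 → [0,2,2,0]
  R2 -= -2·R0 → [0,-4,-3,2]
  R3 -= 1·R0 → [0,-4,-4,2]
  R2 -= -2·R1 → [0,0,1,2]
  R3 -= -2·R1 → [0,0,0,2]
  R3 -= 0·R2 → [0,0,0,2]

L=[[1,0,0,0],[-1,1,0,0],[-2,-2,1,0],[1,-2,0,1]] U=[[1,-2,0,-2],[0,2,2,0],[0,0,1,2],[0,0,0,2]]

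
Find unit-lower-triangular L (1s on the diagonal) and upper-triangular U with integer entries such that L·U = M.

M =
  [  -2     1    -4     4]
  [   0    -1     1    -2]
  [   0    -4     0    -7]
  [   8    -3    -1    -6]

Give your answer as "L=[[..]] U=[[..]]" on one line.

L=[[1,0,0,0],[0,1,0,0],[0,4,1,0],[-4,-1,4,1]] U=[[-2,1,-4,4],[0,-1,1,-2],[0,0,-4,1],[0,0,0,4]]

  r1 -= 0·r0 → [0,-1,1,-2]
  r2 -= 0·r0 → [0,-4,0,-7]
  r3 -= -4·r0 → [0,1,-17,10]
  r2 -= 4·r1 → [0,0,-4,1]
  r3 -= -1·r1 → [0,0,-16,8]
  r3 -= 4·r2 → [0,0,0,4]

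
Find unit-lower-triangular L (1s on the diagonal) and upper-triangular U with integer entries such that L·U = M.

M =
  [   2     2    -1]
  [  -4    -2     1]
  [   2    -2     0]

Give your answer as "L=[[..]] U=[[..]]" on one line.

L=[[1,0,0],[-2,1,0],[1,-2,1]] U=[[2,2,-1],[0,2,-1],[0,0,-1]]

  row1 -= -2·row0 → [0,2,-1]
  row2 -= 1·row0 → [0,-4,1]
  row2 -= -2·row1 → [0,0,-1]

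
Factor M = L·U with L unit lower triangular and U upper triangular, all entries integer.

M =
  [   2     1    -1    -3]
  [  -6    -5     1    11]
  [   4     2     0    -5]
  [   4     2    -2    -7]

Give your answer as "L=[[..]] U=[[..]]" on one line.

  r1 -= -3·r0 → [0,-2,-2,2]
  r2 -= 2·r0 → [0,0,2,1]
  r3 -= 2·r0 → [0,0,0,-1]
  r2 -= 0·r1 → [0,0,2,1]
  r3 -= 0·r1 → [0,0,0,-1]
  r3 -= 0·r2 → [0,0,0,-1]

L=[[1,0,0,0],[-3,1,0,0],[2,0,1,0],[2,0,0,1]] U=[[2,1,-1,-3],[0,-2,-2,2],[0,0,2,1],[0,0,0,-1]]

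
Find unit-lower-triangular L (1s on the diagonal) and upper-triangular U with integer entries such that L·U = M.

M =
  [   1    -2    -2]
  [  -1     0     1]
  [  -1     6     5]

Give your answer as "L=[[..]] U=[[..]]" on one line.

L=[[1,0,0],[-1,1,0],[-1,-2,1]] U=[[1,-2,-2],[0,-2,-1],[0,0,1]]

  r1 -= -1·r0 → [0,-2,-1]
  r2 -= -1·r0 → [0,4,3]
  r2 -= -2·r1 → [0,0,1]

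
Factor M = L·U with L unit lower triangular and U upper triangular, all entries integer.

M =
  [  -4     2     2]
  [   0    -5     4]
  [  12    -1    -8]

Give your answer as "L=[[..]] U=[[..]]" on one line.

L=[[1,0,0],[0,1,0],[-3,-1,1]] U=[[-4,2,2],[0,-5,4],[0,0,2]]

  row1 -= 0·row0 → [0,-5,4]
  row2 -= -3·row0 → [0,5,-2]
  row2 -= -1·row1 → [0,0,2]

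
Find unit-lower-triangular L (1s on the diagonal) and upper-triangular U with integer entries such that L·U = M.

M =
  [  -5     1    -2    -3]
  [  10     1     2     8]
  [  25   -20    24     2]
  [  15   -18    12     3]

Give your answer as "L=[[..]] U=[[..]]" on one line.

L=[[1,0,0,0],[-2,1,0,0],[-5,-5,1,0],[-3,-5,-1,1]] U=[[-5,1,-2,-3],[0,3,-2,2],[0,0,4,-3],[0,0,0,1]]

  row1 -= -2·row0 → [0,3,-2,2]
  row2 -= -5·row0 → [0,-15,14,-13]
  row3 -= -3·row0 → [0,-15,6,-6]
  row2 -= -5·row1 → [0,0,4,-3]
  row3 -= -5·row1 → [0,0,-4,4]
  row3 -= -1·row2 → [0,0,0,1]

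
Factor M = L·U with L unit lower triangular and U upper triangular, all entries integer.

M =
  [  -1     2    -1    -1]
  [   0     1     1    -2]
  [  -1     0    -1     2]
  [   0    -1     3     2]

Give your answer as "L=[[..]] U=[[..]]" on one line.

  row1 -= 0·row0 → [0,1,1,-2]
  row2 -= 1·row0 → [0,-2,0,3]
  row3 -= 0·row0 → [0,-1,3,2]
  row2 -= -2·row1 → [0,0,2,-1]
  row3 -= -1·row1 → [0,0,4,0]
  row3 -= 2·row2 → [0,0,0,2]

L=[[1,0,0,0],[0,1,0,0],[1,-2,1,0],[0,-1,2,1]] U=[[-1,2,-1,-1],[0,1,1,-2],[0,0,2,-1],[0,0,0,2]]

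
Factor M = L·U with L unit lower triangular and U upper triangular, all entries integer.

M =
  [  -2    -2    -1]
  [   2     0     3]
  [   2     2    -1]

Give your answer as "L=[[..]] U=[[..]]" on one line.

L=[[1,0,0],[-1,1,0],[-1,0,1]] U=[[-2,-2,-1],[0,-2,2],[0,0,-2]]

  R1 -= -1·R0 → [0,-2,2]
  R2 -= -1·R0 → [0,0,-2]
  R2 -= 0·R1 → [0,0,-2]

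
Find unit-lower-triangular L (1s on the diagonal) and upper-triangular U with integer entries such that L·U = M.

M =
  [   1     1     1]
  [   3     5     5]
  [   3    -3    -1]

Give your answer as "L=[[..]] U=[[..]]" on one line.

L=[[1,0,0],[3,1,0],[3,-3,1]] U=[[1,1,1],[0,2,2],[0,0,2]]

  R1 -= 3·R0 → [0,2,2]
  R2 -= 3·R0 → [0,-6,-4]
  R2 -= -3·R1 → [0,0,2]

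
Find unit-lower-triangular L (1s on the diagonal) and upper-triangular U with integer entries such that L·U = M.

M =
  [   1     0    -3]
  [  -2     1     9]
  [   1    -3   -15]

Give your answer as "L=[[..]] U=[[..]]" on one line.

L=[[1,0,0],[-2,1,0],[1,-3,1]] U=[[1,0,-3],[0,1,3],[0,0,-3]]

  r1 -= -2·r0 → [0,1,3]
  r2 -= 1·r0 → [0,-3,-12]
  r2 -= -3·r1 → [0,0,-3]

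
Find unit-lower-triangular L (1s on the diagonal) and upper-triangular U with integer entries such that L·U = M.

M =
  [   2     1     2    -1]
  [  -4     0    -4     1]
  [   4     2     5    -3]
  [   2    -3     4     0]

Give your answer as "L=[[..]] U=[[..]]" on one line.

  R1 -= -2·R0 → [0,2,0,-1]
  R2 -= 2·R0 → [0,0,1,-1]
  R3 -= 1·R0 → [0,-4,2,1]
  R2 -= 0·R1 → [0,0,1,-1]
  R3 -= -2·R1 → [0,0,2,-1]
  R3 -= 2·R2 → [0,0,0,1]

L=[[1,0,0,0],[-2,1,0,0],[2,0,1,0],[1,-2,2,1]] U=[[2,1,2,-1],[0,2,0,-1],[0,0,1,-1],[0,0,0,1]]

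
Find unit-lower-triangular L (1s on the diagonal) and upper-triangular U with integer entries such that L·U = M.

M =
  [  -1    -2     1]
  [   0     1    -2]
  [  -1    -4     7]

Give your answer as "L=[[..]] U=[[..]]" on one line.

  R1 -= 0·R0 → [0,1,-2]
  R2 -= 1·R0 → [0,-2,6]
  R2 -= -2·R1 → [0,0,2]

L=[[1,0,0],[0,1,0],[1,-2,1]] U=[[-1,-2,1],[0,1,-2],[0,0,2]]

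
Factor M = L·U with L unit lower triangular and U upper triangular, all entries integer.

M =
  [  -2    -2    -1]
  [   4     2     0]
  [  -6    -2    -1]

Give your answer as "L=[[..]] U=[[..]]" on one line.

  R1 -= -2·R0 → [0,-2,-2]
  R2 -= 3·R0 → [0,4,2]
  R2 -= -2·R1 → [0,0,-2]

L=[[1,0,0],[-2,1,0],[3,-2,1]] U=[[-2,-2,-1],[0,-2,-2],[0,0,-2]]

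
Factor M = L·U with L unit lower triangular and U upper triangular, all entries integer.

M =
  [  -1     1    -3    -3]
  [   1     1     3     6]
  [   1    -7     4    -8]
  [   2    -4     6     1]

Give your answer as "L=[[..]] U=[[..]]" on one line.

  R1 -= -1·R0 → [0,2,0,3]
  R2 -= -1·R0 → [0,-6,1,-11]
  R3 -= -2·R0 → [0,-2,0,-5]
  R2 -= -3·R1 → [0,0,1,-2]
  R3 -= -1·R1 → [0,0,0,-2]
  R3 -= 0·R2 → [0,0,0,-2]

L=[[1,0,0,0],[-1,1,0,0],[-1,-3,1,0],[-2,-1,0,1]] U=[[-1,1,-3,-3],[0,2,0,3],[0,0,1,-2],[0,0,0,-2]]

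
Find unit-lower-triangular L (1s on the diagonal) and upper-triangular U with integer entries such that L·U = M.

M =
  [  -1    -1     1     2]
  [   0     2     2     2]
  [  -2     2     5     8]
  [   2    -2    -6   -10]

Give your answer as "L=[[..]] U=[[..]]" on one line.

  r1 -= 0·r0 → [0,2,2,2]
  r2 -= 2·r0 → [0,4,3,4]
  r3 -= -2·r0 → [0,-4,-4,-6]
  r2 -= 2·r1 → [0,0,-1,0]
  r3 -= -2·r1 → [0,0,0,-2]
  r3 -= 0·r2 → [0,0,0,-2]

L=[[1,0,0,0],[0,1,0,0],[2,2,1,0],[-2,-2,0,1]] U=[[-1,-1,1,2],[0,2,2,2],[0,0,-1,0],[0,0,0,-2]]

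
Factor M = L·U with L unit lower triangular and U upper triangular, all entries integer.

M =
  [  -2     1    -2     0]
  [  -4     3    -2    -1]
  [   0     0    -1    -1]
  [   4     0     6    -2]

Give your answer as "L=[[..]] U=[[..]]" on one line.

  row1 -= 2·row0 → [0,1,2,-1]
  row2 -= 0·row0 → [0,0,-1,-1]
  row3 -= -2·row0 → [0,2,2,-2]
  row2 -= 0·row1 → [0,0,-1,-1]
  row3 -= 2·row1 → [0,0,-2,0]
  row3 -= 2·row2 → [0,0,0,2]

L=[[1,0,0,0],[2,1,0,0],[0,0,1,0],[-2,2,2,1]] U=[[-2,1,-2,0],[0,1,2,-1],[0,0,-1,-1],[0,0,0,2]]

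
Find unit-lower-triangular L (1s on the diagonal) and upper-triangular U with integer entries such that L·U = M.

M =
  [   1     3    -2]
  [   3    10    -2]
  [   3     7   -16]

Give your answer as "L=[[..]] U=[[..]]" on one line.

  R1 -= 3·R0 → [0,1,4]
  R2 -= 3·R0 → [0,-2,-10]
  R2 -= -2·R1 → [0,0,-2]

L=[[1,0,0],[3,1,0],[3,-2,1]] U=[[1,3,-2],[0,1,4],[0,0,-2]]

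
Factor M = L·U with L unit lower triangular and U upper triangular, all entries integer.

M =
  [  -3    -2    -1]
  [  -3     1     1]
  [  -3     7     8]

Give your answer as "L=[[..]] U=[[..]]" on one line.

  R1 -= 1·R0 → [0,3,2]
  R2 -= 1·R0 → [0,9,9]
  R2 -= 3·R1 → [0,0,3]

L=[[1,0,0],[1,1,0],[1,3,1]] U=[[-3,-2,-1],[0,3,2],[0,0,3]]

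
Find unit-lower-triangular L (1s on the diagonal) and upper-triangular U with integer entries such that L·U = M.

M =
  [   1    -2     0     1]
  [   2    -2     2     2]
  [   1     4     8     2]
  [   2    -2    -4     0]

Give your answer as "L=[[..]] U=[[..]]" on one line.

  row1 -= 2·row0 → [0,2,2,0]
  row2 -= 1·row0 → [0,6,8,1]
  row3 -= 2·row0 → [0,2,-4,-2]
  row2 -= 3·row1 → [0,0,2,1]
  row3 -= 1·row1 → [0,0,-6,-2]
  row3 -= -3·row2 → [0,0,0,1]

L=[[1,0,0,0],[2,1,0,0],[1,3,1,0],[2,1,-3,1]] U=[[1,-2,0,1],[0,2,2,0],[0,0,2,1],[0,0,0,1]]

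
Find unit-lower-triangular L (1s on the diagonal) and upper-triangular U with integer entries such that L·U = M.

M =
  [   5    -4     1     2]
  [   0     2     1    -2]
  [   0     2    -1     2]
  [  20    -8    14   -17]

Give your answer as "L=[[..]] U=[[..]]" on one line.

L=[[1,0,0,0],[0,1,0,0],[0,1,1,0],[4,4,-3,1]] U=[[5,-4,1,2],[0,2,1,-2],[0,0,-2,4],[0,0,0,-5]]

  row1 -= 0·row0 → [0,2,1,-2]
  row2 -= 0·row0 → [0,2,-1,2]
  row3 -= 4·row0 → [0,8,10,-25]
  row2 -= 1·row1 → [0,0,-2,4]
  row3 -= 4·row1 → [0,0,6,-17]
  row3 -= -3·row2 → [0,0,0,-5]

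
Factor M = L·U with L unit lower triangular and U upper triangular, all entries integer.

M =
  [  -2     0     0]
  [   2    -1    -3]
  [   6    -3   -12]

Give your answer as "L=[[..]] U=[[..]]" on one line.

L=[[1,0,0],[-1,1,0],[-3,3,1]] U=[[-2,0,0],[0,-1,-3],[0,0,-3]]

  R1 -= -1·R0 → [0,-1,-3]
  R2 -= -3·R0 → [0,-3,-12]
  R2 -= 3·R1 → [0,0,-3]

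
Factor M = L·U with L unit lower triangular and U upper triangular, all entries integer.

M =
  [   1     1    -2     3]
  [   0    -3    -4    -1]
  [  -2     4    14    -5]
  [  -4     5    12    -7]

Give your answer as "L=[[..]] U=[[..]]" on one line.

  row1 -= 0·row0 → [0,-3,-4,-1]
  row2 -= -2·row0 → [0,6,10,1]
  row3 -= -4·row0 → [0,9,4,5]
  row2 -= -2·row1 → [0,0,2,-1]
  row3 -= -3·row1 → [0,0,-8,2]
  row3 -= -4·row2 → [0,0,0,-2]

L=[[1,0,0,0],[0,1,0,0],[-2,-2,1,0],[-4,-3,-4,1]] U=[[1,1,-2,3],[0,-3,-4,-1],[0,0,2,-1],[0,0,0,-2]]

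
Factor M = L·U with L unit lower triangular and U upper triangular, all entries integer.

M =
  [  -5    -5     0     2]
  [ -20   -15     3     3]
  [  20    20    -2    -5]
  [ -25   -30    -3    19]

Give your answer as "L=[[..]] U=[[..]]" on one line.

  r1 -= 4·r0 → [0,5,3,-5]
  r2 -= -4·r0 → [0,0,-2,3]
  r3 -= 5·r0 → [0,-5,-3,9]
  r2 -= 0·r1 → [0,0,-2,3]
  r3 -= -1·r1 → [0,0,0,4]
  r3 -= 0·r2 → [0,0,0,4]

L=[[1,0,0,0],[4,1,0,0],[-4,0,1,0],[5,-1,0,1]] U=[[-5,-5,0,2],[0,5,3,-5],[0,0,-2,3],[0,0,0,4]]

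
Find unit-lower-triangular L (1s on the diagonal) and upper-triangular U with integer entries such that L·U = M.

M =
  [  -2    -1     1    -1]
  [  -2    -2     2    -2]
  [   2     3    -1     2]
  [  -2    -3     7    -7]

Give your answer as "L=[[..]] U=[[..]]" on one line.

  row1 -= 1·row0 → [0,-1,1,-1]
  row2 -= -1·row0 → [0,2,0,1]
  row3 -= 1·row0 → [0,-2,6,-6]
  row2 -= -2·row1 → [0,0,2,-1]
  row3 -= 2·row1 → [0,0,4,-4]
  row3 -= 2·row2 → [0,0,0,-2]

L=[[1,0,0,0],[1,1,0,0],[-1,-2,1,0],[1,2,2,1]] U=[[-2,-1,1,-1],[0,-1,1,-1],[0,0,2,-1],[0,0,0,-2]]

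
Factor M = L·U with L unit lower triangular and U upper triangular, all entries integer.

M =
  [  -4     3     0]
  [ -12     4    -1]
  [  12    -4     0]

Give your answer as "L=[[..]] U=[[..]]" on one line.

L=[[1,0,0],[3,1,0],[-3,-1,1]] U=[[-4,3,0],[0,-5,-1],[0,0,-1]]

  R1 -= 3·R0 → [0,-5,-1]
  R2 -= -3·R0 → [0,5,0]
  R2 -= -1·R1 → [0,0,-1]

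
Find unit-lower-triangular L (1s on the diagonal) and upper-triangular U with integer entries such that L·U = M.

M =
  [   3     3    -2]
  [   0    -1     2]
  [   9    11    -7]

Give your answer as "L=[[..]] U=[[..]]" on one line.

  R1 -= 0·R0 → [0,-1,2]
  R2 -= 3·R0 → [0,2,-1]
  R2 -= -2·R1 → [0,0,3]

L=[[1,0,0],[0,1,0],[3,-2,1]] U=[[3,3,-2],[0,-1,2],[0,0,3]]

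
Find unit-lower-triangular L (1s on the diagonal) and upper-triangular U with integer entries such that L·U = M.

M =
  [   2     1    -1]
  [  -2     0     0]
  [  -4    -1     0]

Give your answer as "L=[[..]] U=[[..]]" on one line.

  r1 -= -1·r0 → [0,1,-1]
  r2 -= -2·r0 → [0,1,-2]
  r2 -= 1·r1 → [0,0,-1]

L=[[1,0,0],[-1,1,0],[-2,1,1]] U=[[2,1,-1],[0,1,-1],[0,0,-1]]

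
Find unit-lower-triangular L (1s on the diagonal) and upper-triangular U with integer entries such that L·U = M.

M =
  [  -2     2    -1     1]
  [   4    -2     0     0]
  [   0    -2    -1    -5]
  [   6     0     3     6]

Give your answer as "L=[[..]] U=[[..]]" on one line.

  R1 -= -2·R0 → [0,2,-2,2]
  R2 -= 0·R0 → [0,-2,-1,-5]
  R3 -= -3·R0 → [0,6,0,9]
  R2 -= -1·R1 → [0,0,-3,-3]
  R3 -= 3·R1 → [0,0,6,3]
  R3 -= -2·R2 → [0,0,0,-3]

L=[[1,0,0,0],[-2,1,0,0],[0,-1,1,0],[-3,3,-2,1]] U=[[-2,2,-1,1],[0,2,-2,2],[0,0,-3,-3],[0,0,0,-3]]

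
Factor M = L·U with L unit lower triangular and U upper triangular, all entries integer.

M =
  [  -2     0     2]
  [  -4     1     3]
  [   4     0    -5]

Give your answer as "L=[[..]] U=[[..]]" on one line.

  r1 -= 2·r0 → [0,1,-1]
  r2 -= -2·r0 → [0,0,-1]
  r2 -= 0·r1 → [0,0,-1]

L=[[1,0,0],[2,1,0],[-2,0,1]] U=[[-2,0,2],[0,1,-1],[0,0,-1]]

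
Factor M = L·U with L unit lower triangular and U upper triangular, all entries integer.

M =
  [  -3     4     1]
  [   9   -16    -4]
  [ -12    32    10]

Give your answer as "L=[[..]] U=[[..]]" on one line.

L=[[1,0,0],[-3,1,0],[4,-4,1]] U=[[-3,4,1],[0,-4,-1],[0,0,2]]

  R1 -= -3·R0 → [0,-4,-1]
  R2 -= 4·R0 → [0,16,6]
  R2 -= -4·R1 → [0,0,2]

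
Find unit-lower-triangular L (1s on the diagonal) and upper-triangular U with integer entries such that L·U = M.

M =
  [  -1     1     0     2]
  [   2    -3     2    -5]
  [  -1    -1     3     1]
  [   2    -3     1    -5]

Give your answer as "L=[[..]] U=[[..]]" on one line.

  r1 -= -2·r0 → [0,-1,2,-1]
  r2 -= 1·r0 → [0,-2,3,-1]
  r3 -= -2·r0 → [0,-1,1,-1]
  r2 -= 2·r1 → [0,0,-1,1]
  r3 -= 1·r1 → [0,0,-1,0]
  r3 -= 1·r2 → [0,0,0,-1]

L=[[1,0,0,0],[-2,1,0,0],[1,2,1,0],[-2,1,1,1]] U=[[-1,1,0,2],[0,-1,2,-1],[0,0,-1,1],[0,0,0,-1]]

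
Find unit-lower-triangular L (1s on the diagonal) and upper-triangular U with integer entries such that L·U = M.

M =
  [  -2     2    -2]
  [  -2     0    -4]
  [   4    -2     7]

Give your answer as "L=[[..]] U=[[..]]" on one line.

  R1 -= 1·R0 → [0,-2,-2]
  R2 -= -2·R0 → [0,2,3]
  R2 -= -1·R1 → [0,0,1]

L=[[1,0,0],[1,1,0],[-2,-1,1]] U=[[-2,2,-2],[0,-2,-2],[0,0,1]]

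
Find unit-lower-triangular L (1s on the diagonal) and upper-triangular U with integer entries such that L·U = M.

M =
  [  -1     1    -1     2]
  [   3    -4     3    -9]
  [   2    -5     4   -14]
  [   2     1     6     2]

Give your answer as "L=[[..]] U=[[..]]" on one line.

L=[[1,0,0,0],[-3,1,0,0],[-2,3,1,0],[-2,-3,2,1]] U=[[-1,1,-1,2],[0,-1,0,-3],[0,0,2,-1],[0,0,0,-1]]

  r1 -= -3·r0 → [0,-1,0,-3]
  r2 -= -2·r0 → [0,-3,2,-10]
  r3 -= -2·r0 → [0,3,4,6]
  r2 -= 3·r1 → [0,0,2,-1]
  r3 -= -3·r1 → [0,0,4,-3]
  r3 -= 2·r2 → [0,0,0,-1]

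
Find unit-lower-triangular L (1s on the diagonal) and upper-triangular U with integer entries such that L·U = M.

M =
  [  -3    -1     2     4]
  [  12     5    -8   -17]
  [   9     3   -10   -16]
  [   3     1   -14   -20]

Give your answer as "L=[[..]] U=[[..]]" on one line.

  row1 -= -4·row0 → [0,1,0,-1]
  row2 -= -3·row0 → [0,0,-4,-4]
  row3 -= -1·row0 → [0,0,-12,-16]
  row2 -= 0·row1 → [0,0,-4,-4]
  row3 -= 0·row1 → [0,0,-12,-16]
  row3 -= 3·row2 → [0,0,0,-4]

L=[[1,0,0,0],[-4,1,0,0],[-3,0,1,0],[-1,0,3,1]] U=[[-3,-1,2,4],[0,1,0,-1],[0,0,-4,-4],[0,0,0,-4]]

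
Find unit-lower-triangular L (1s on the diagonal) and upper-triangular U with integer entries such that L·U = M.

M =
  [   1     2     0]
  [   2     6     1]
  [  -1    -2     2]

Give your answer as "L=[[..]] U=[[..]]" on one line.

L=[[1,0,0],[2,1,0],[-1,0,1]] U=[[1,2,0],[0,2,1],[0,0,2]]

  r1 -= 2·r0 → [0,2,1]
  r2 -= -1·r0 → [0,0,2]
  r2 -= 0·r1 → [0,0,2]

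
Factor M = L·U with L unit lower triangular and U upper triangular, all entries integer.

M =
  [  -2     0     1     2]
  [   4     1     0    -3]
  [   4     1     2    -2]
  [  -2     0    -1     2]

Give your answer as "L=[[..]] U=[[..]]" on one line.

L=[[1,0,0,0],[-2,1,0,0],[-2,1,1,0],[1,0,-1,1]] U=[[-2,0,1,2],[0,1,2,1],[0,0,2,1],[0,0,0,1]]

  row1 -= -2·row0 → [0,1,2,1]
  row2 -= -2·row0 → [0,1,4,2]
  row3 -= 1·row0 → [0,0,-2,0]
  row2 -= 1·row1 → [0,0,2,1]
  row3 -= 0·row1 → [0,0,-2,0]
  row3 -= -1·row2 → [0,0,0,1]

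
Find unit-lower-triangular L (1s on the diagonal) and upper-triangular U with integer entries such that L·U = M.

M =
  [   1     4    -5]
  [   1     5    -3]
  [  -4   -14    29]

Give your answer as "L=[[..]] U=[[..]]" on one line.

  row1 -= 1·row0 → [0,1,2]
  row2 -= -4·row0 → [0,2,9]
  row2 -= 2·row1 → [0,0,5]

L=[[1,0,0],[1,1,0],[-4,2,1]] U=[[1,4,-5],[0,1,2],[0,0,5]]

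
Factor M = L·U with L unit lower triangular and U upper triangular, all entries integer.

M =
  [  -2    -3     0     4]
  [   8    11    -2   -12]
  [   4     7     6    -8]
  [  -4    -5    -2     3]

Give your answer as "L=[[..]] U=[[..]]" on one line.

  R1 -= -4·R0 → [0,-1,-2,4]
  R2 -= -2·R0 → [0,1,6,0]
  R3 -= 2·R0 → [0,1,-2,-5]
  R2 -= -1·R1 → [0,0,4,4]
  R3 -= -1·R1 → [0,0,-4,-1]
  R3 -= -1·R2 → [0,0,0,3]

L=[[1,0,0,0],[-4,1,0,0],[-2,-1,1,0],[2,-1,-1,1]] U=[[-2,-3,0,4],[0,-1,-2,4],[0,0,4,4],[0,0,0,3]]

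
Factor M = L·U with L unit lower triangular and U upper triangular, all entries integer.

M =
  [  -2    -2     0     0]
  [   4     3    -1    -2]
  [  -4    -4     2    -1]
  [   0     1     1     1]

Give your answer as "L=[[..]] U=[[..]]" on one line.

L=[[1,0,0,0],[-2,1,0,0],[2,0,1,0],[0,-1,0,1]] U=[[-2,-2,0,0],[0,-1,-1,-2],[0,0,2,-1],[0,0,0,-1]]

  r1 -= -2·r0 → [0,-1,-1,-2]
  r2 -= 2·r0 → [0,0,2,-1]
  r3 -= 0·r0 → [0,1,1,1]
  r2 -= 0·r1 → [0,0,2,-1]
  r3 -= -1·r1 → [0,0,0,-1]
  r3 -= 0·r2 → [0,0,0,-1]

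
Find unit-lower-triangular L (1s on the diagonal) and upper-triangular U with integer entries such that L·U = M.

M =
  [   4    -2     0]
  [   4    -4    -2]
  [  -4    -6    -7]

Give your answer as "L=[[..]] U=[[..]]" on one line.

  r1 -= 1·r0 → [0,-2,-2]
  r2 -= -1·r0 → [0,-8,-7]
  r2 -= 4·r1 → [0,0,1]

L=[[1,0,0],[1,1,0],[-1,4,1]] U=[[4,-2,0],[0,-2,-2],[0,0,1]]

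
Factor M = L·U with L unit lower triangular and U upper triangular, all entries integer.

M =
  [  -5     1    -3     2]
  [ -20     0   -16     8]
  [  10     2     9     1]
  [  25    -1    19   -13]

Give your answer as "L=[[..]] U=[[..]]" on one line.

L=[[1,0,0,0],[4,1,0,0],[-2,-1,1,0],[-5,-1,0,1]] U=[[-5,1,-3,2],[0,-4,-4,0],[0,0,-1,5],[0,0,0,-3]]

  r1 -= 4·r0 → [0,-4,-4,0]
  r2 -= -2·r0 → [0,4,3,5]
  r3 -= -5·r0 → [0,4,4,-3]
  r2 -= -1·r1 → [0,0,-1,5]
  r3 -= -1·r1 → [0,0,0,-3]
  r3 -= 0·r2 → [0,0,0,-3]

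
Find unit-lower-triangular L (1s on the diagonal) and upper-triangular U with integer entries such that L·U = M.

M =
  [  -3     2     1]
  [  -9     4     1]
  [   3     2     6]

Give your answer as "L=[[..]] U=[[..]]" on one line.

L=[[1,0,0],[3,1,0],[-1,-2,1]] U=[[-3,2,1],[0,-2,-2],[0,0,3]]

  row1 -= 3·row0 → [0,-2,-2]
  row2 -= -1·row0 → [0,4,7]
  row2 -= -2·row1 → [0,0,3]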